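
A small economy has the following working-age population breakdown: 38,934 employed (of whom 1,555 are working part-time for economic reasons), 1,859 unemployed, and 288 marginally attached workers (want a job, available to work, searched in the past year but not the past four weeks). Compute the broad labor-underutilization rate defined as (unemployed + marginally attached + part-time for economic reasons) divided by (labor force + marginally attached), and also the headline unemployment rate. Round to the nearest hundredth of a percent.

Broad underutilization rate ≈ 9.01%; headline unemployment rate ≈ 4.56%.

Labor force = 38,934 + 1,859 = 40,793.
Numerator = 1,859 + 288 + 1,555 = 3,702.
Denominator = 40,793 + 288 = 41,081.
Broad rate = 3,702 / 41,081 = 9.01%.
Headline unemployment rate = 1,859 / 40,793 = 4.56%.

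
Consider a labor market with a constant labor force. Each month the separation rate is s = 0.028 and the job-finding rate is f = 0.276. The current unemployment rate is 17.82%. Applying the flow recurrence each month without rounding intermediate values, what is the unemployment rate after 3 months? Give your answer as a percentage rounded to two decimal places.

With a fixed labor force, u_{t+1} = u_t + s·(1−u_t) − f·u_t = u_t·(1−s−f) + s.
Here 1−s−f = 0.696 and s = 0.028.
u_1 = 0.178200 × 0.696 + 0.028 = 0.152027.
u_2 = 0.152027 × 0.696 + 0.028 = 0.133811.
u_3 = 0.133811 × 0.696 + 0.028 = 0.121132.

Unemployment rate after three months ≈ 12.11%.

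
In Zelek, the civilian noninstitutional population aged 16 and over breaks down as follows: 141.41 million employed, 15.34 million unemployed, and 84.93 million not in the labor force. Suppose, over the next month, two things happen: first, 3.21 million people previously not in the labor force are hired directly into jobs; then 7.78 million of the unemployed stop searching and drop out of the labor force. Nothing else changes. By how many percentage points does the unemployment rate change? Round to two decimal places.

The unemployment rate changes by −4.82 percentage points.

Initially, labor force = 141.41 + 15.34 = 156.75 million, so u = 15.34/156.75 = 9.79%.
After the first change, employed and labor force both rise by 3.21; unemployed unchanged → E = 144.62, U = 15.34, labor force = 159.96 million.
After the second change, unemployed and labor force both fall by 7.78 → E = 144.62, U = 7.56, labor force = 152.18 million.
New unemployment rate = 7.56 / 152.18 = 4.97%.
Change = 4.97% − 9.79% = −4.82 percentage points.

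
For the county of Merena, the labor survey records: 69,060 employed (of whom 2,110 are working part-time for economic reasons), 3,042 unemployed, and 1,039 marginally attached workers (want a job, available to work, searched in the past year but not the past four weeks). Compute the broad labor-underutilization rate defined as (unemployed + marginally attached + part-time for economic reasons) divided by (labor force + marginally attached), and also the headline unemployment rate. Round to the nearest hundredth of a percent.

Broad underutilization rate ≈ 8.46%; headline unemployment rate ≈ 4.22%.

Labor force = 69,060 + 3,042 = 72,102.
Numerator = 3,042 + 1,039 + 2,110 = 6,191.
Denominator = 72,102 + 1,039 = 73,141.
Broad rate = 6,191 / 73,141 = 8.46%.
Headline unemployment rate = 3,042 / 72,102 = 4.22%.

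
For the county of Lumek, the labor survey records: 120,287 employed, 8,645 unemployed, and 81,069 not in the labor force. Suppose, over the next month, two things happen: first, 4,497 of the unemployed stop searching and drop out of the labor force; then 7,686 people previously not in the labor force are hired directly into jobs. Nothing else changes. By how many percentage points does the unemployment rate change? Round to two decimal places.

Initially, labor force = 120,287 + 8,645 = 128,932, so u = 8,645/128,932 = 6.71%.
After the first change, unemployed and labor force both fall by 4,497 → E = 120,287, U = 4,148, labor force = 124,435.
After the second change, employed and labor force both rise by 7,686; unemployed unchanged → E = 127,973, U = 4,148, labor force = 132,121.
New unemployment rate = 4,148 / 132,121 = 3.14%.
Change = 3.14% − 6.71% = −3.57 percentage points.

The unemployment rate changes by −3.57 percentage points.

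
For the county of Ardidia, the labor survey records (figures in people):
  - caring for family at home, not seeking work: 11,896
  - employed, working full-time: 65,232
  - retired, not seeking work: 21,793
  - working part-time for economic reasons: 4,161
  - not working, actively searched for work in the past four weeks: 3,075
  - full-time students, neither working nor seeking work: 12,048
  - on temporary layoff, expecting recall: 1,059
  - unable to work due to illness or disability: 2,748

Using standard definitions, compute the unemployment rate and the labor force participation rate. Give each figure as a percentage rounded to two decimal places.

Unemployment rate ≈ 5.62%; labor force participation rate ≈ 60.26%.

Employed = 65,232 + 4,161 = 69,393 (anyone who worked, including part-time for economic reasons, counts as employed).
Unemployed = 3,075 + 1,059 = 4,134 (jobless and actively searching, or on temporary layoff).
Labor force = 69,393 + 4,134 = 73,527.
Not in labor force = 11,896 + 21,793 + 12,048 + 2,748 = 48,485 (those not working and not actively searching are outside the labor force).
Civilian working-age population = 73,527 + 48,485 = 122,012.
Unemployment rate = 4,134 / 73,527 = 5.62%.
Labor force participation rate = 73,527 / 122,012 = 60.26%.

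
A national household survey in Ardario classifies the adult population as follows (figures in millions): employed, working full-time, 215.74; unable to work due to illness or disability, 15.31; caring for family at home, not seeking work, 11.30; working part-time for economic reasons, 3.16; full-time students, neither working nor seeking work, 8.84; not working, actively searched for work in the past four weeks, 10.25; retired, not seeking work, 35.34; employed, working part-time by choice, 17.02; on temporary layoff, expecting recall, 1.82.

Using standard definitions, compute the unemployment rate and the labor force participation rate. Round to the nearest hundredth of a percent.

Employed = 215.74 + 3.16 + 17.02 = 235.92 million (anyone who worked, including part-time for economic reasons, counts as employed).
Unemployed = 10.25 + 1.82 = 12.07 million (jobless and actively searching, or on temporary layoff).
Labor force = 235.92 + 12.07 = 247.99 million.
Not in labor force = 15.31 + 11.30 + 8.84 + 35.34 = 70.79 million (those not working and not actively searching are outside the labor force).
Civilian working-age population = 247.99 + 70.79 = 318.78 million.
Unemployment rate = 12.07 / 247.99 = 4.87%.
Labor force participation rate = 247.99 / 318.78 = 77.79%.

Unemployment rate ≈ 4.87%; labor force participation rate ≈ 77.79%.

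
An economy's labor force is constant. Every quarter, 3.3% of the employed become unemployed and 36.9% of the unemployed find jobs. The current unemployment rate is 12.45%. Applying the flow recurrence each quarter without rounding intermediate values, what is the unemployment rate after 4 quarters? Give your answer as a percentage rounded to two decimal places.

With a fixed labor force, u_{t+1} = u_t + s·(1−u_t) − f·u_t = u_t·(1−s−f) + s.
Here 1−s−f = 0.598 and s = 0.033.
u_1 = 0.124500 × 0.598 + 0.033 = 0.107451.
u_2 = 0.107451 × 0.598 + 0.033 = 0.097256.
u_3 = 0.097256 × 0.598 + 0.033 = 0.091159.
u_4 = 0.091159 × 0.598 + 0.033 = 0.087513.

Unemployment rate after four quarters ≈ 8.75%.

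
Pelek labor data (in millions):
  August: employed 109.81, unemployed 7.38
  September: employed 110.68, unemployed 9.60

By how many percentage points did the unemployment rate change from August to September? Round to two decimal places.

The unemployment rate changed by +1.68 percentage points.

August: labor force = 109.81 + 7.38 = 117.19; u = 7.38/117.19 = 6.30%.
September: labor force = 110.68 + 9.60 = 120.28; u = 9.60/120.28 = 7.98%.
Change = 7.98% − 6.30% = +1.68 pp.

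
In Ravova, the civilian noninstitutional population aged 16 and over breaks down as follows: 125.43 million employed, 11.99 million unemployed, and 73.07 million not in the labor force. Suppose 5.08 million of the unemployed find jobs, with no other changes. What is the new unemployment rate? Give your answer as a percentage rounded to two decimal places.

Initially, labor force = 125.43 + 11.99 = 137.42 million, so u = 11.99/137.42 = 8.73%.
After the change, unemployed falls and employed rises by 5.08; labor force unchanged → E = 130.51, U = 6.91, labor force = 137.42 million.
New unemployment rate = 6.91 / 137.42 = 5.03%.

New unemployment rate ≈ 5.03%.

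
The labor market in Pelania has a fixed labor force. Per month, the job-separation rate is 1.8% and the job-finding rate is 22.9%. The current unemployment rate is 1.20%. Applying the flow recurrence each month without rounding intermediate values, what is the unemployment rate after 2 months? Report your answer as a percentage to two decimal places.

With a fixed labor force, u_{t+1} = u_t + s·(1−u_t) − f·u_t = u_t·(1−s−f) + s.
Here 1−s−f = 0.753 and s = 0.018.
u_1 = 0.012000 × 0.753 + 0.018 = 0.027036.
u_2 = 0.027036 × 0.753 + 0.018 = 0.038358.

Unemployment rate after two months ≈ 3.84%.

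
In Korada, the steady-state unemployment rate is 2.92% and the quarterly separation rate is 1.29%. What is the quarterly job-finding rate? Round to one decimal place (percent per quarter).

From u* = s/(s+f): f = s·(1−u)/u.
f = 1.29 × (1 − 0.0292) / 0.0292 = 1.2523 / 0.0292 ≈ 42.9% per quarter.

Job-finding rate ≈ 42.9% per quarter.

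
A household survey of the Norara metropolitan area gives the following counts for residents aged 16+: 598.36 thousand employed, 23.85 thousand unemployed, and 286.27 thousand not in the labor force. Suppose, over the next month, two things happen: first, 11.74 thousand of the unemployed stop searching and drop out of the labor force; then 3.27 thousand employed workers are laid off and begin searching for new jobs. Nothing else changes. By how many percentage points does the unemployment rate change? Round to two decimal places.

Initially, labor force = 598.36 + 23.85 = 622.21 thousand, so u = 23.85/622.21 = 3.83%.
After the first change, unemployed and labor force both fall by 11.74 → E = 598.36, U = 12.11, labor force = 610.47 thousand.
After the second change, employed falls and unemployed rises by 3.27; labor force unchanged → E = 595.09, U = 15.38, labor force = 610.47 thousand.
New unemployment rate = 15.38 / 610.47 = 2.52%.
Change = 2.52% − 3.83% = −1.31 percentage points.

The unemployment rate changes by −1.31 percentage points.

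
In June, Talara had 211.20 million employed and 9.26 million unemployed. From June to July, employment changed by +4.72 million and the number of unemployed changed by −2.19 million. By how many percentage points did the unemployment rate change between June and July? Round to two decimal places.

The unemployment rate changed by −1.03 percentage points.

June: labor force = 211.20 + 9.26 = 220.46; u = 9.26/220.46 = 4.20%.
July: labor force = 215.92 + 7.07 = 222.99; u = 7.07/222.99 = 3.17%.
Change = 3.17% − 4.20% = −1.03 pp.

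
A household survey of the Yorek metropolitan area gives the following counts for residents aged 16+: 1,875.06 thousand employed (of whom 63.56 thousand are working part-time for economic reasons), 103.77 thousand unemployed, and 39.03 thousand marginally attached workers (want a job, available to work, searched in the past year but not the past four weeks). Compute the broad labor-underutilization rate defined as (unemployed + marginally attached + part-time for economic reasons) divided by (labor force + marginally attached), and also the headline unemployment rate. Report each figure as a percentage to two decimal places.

Broad underutilization rate ≈ 10.23%; headline unemployment rate ≈ 5.24%.

Labor force = 1,875.06 + 103.77 = 1,978.83 thousand.
Numerator = 103.77 + 39.03 + 63.56 = 206.36 thousand.
Denominator = 1,978.83 + 39.03 = 2,017.86 thousand.
Broad rate = 206.36 / 2,017.86 = 10.23%.
Headline unemployment rate = 103.77 / 1,978.83 = 5.24%.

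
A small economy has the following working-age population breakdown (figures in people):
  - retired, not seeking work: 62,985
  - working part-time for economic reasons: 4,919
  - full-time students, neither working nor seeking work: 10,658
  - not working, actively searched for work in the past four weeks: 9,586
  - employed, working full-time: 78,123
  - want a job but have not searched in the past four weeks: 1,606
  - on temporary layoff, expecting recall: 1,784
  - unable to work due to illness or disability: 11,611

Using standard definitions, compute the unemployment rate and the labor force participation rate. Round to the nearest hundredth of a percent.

Unemployment rate ≈ 12.04%; labor force participation rate ≈ 52.08%.

Employed = 4,919 + 78,123 = 83,042 (anyone who worked, including part-time for economic reasons, counts as employed).
Unemployed = 9,586 + 1,784 = 11,370 (jobless and actively searching, or on temporary layoff).
Labor force = 83,042 + 11,370 = 94,412.
Not in labor force = 62,985 + 10,658 + 1,606 + 11,611 = 86,860 (those not working and not actively searching are outside the labor force — including those who want a job but have given up searching).
Civilian working-age population = 94,412 + 86,860 = 181,272.
Unemployment rate = 11,370 / 94,412 = 12.04%.
Labor force participation rate = 94,412 / 181,272 = 52.08%.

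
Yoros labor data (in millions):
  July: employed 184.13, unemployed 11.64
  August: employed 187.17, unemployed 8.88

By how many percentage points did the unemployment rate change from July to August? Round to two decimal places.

July: labor force = 184.13 + 11.64 = 195.77; u = 11.64/195.77 = 5.95%.
August: labor force = 187.17 + 8.88 = 196.05; u = 8.88/196.05 = 4.53%.
Change = 4.53% − 5.95% = −1.42 pp.

The unemployment rate changed by −1.42 percentage points.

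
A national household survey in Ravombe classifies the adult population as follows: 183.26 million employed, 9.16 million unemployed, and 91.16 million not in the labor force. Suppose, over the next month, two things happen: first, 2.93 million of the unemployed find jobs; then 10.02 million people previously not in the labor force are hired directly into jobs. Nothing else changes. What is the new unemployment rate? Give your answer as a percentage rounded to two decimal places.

Initially, labor force = 183.26 + 9.16 = 192.42 million, so u = 9.16/192.42 = 4.76%.
After the first change, unemployed falls and employed rises by 2.93; labor force unchanged → E = 186.19, U = 6.23, labor force = 192.42 million.
After the second change, employed and labor force both rise by 10.02; unemployed unchanged → E = 196.21, U = 6.23, labor force = 202.44 million.
New unemployment rate = 6.23 / 202.44 = 3.08%.

New unemployment rate ≈ 3.08%.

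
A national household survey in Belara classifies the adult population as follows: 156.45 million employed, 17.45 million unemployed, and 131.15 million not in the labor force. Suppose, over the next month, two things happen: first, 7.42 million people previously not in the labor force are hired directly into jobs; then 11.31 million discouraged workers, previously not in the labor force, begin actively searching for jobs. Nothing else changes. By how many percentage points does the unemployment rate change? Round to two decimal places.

Initially, labor force = 156.45 + 17.45 = 173.90 million, so u = 17.45/173.90 = 10.03%.
After the first change, employed and labor force both rise by 7.42; unemployed unchanged → E = 163.87, U = 17.45, labor force = 181.32 million.
After the second change, unemployed and labor force both rise by 11.31 → E = 163.87, U = 28.76, labor force = 192.63 million.
New unemployment rate = 28.76 / 192.63 = 14.93%.
Change = 14.93% − 10.03% = +4.90 percentage points.

The unemployment rate changes by +4.90 percentage points.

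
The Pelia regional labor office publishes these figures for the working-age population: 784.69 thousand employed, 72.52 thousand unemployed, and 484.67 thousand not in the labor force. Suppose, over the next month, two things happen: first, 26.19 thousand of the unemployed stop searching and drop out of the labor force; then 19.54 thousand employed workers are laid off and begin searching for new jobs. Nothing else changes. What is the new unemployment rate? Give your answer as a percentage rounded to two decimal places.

New unemployment rate ≈ 7.93%.

Initially, labor force = 784.69 + 72.52 = 857.21 thousand, so u = 72.52/857.21 = 8.46%.
After the first change, unemployed and labor force both fall by 26.19 → E = 784.69, U = 46.33, labor force = 831.02 thousand.
After the second change, employed falls and unemployed rises by 19.54; labor force unchanged → E = 765.15, U = 65.87, labor force = 831.02 thousand.
New unemployment rate = 65.87 / 831.02 = 7.93%.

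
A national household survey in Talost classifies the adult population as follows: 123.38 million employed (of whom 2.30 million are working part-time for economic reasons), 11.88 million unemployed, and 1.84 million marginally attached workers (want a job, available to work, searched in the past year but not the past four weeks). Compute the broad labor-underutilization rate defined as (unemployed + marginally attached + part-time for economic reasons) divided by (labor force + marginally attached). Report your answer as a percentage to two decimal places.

Broad underutilization rate ≈ 11.68%.

Labor force = 123.38 + 11.88 = 135.26 million.
Numerator = 11.88 + 1.84 + 2.30 = 16.02 million.
Denominator = 135.26 + 1.84 = 137.10 million.
Broad rate = 16.02 / 137.10 = 11.68%.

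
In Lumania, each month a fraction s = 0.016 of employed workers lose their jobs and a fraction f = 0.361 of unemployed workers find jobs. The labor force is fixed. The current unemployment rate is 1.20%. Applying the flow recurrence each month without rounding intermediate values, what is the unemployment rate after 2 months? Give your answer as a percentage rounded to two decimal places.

Unemployment rate after two months ≈ 3.06%.

With a fixed labor force, u_{t+1} = u_t + s·(1−u_t) − f·u_t = u_t·(1−s−f) + s.
Here 1−s−f = 0.623 and s = 0.016.
u_1 = 0.012000 × 0.623 + 0.016 = 0.023476.
u_2 = 0.023476 × 0.623 + 0.016 = 0.030626.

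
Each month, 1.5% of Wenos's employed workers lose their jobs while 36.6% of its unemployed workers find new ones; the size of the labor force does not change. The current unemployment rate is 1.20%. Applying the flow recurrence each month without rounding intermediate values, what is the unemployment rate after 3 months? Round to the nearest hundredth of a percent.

Unemployment rate after three months ≈ 3.29%.

With a fixed labor force, u_{t+1} = u_t + s·(1−u_t) − f·u_t = u_t·(1−s−f) + s.
Here 1−s−f = 0.619 and s = 0.015.
u_1 = 0.012000 × 0.619 + 0.015 = 0.022428.
u_2 = 0.022428 × 0.619 + 0.015 = 0.028883.
u_3 = 0.028883 × 0.619 + 0.015 = 0.032879.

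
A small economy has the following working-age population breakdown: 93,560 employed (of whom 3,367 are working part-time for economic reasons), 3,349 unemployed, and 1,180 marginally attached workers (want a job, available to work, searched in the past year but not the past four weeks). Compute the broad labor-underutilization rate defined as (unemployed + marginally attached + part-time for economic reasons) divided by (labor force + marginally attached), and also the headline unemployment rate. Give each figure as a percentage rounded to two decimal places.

Labor force = 93,560 + 3,349 = 96,909.
Numerator = 3,349 + 1,180 + 3,367 = 7,896.
Denominator = 96,909 + 1,180 = 98,089.
Broad rate = 7,896 / 98,089 = 8.05%.
Headline unemployment rate = 3,349 / 96,909 = 3.46%.

Broad underutilization rate ≈ 8.05%; headline unemployment rate ≈ 3.46%.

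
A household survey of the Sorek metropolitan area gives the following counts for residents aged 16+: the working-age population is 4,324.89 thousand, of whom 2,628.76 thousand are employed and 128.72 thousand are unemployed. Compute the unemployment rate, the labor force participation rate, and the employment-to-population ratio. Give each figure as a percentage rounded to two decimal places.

Labor force = employed + unemployed = 2,628.76 + 128.72 = 2,757.48 thousand.
Unemployment rate = 128.72 / 2,757.48 = 4.67%.
Labor force participation rate = 2,757.48 / 4,324.89 = 63.76%.
Employment-population ratio = 2,628.76 / 4,324.89 = 60.78%.

Unemployment rate ≈ 4.67%; labor force participation rate ≈ 63.76%; employment-population ratio ≈ 60.78%.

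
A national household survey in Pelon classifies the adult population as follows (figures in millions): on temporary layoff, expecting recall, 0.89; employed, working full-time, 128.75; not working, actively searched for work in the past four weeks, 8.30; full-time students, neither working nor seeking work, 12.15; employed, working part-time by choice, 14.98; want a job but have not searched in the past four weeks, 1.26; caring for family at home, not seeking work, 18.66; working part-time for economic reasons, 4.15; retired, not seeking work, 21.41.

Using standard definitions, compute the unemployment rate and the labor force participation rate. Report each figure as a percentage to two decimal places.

Employed = 128.75 + 14.98 + 4.15 = 147.88 million (anyone who worked, including part-time for economic reasons, counts as employed).
Unemployed = 0.89 + 8.30 = 9.19 million (jobless and actively searching, or on temporary layoff).
Labor force = 147.88 + 9.19 = 157.07 million.
Not in labor force = 12.15 + 1.26 + 18.66 + 21.41 = 53.48 million (those not working and not actively searching are outside the labor force — including those who want a job but have given up searching).
Civilian working-age population = 157.07 + 53.48 = 210.55 million.
Unemployment rate = 9.19 / 157.07 = 5.85%.
Labor force participation rate = 157.07 / 210.55 = 74.60%.

Unemployment rate ≈ 5.85%; labor force participation rate ≈ 74.60%.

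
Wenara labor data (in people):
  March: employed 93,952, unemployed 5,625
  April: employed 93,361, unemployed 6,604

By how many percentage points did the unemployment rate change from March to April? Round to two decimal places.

March: labor force = 93,952 + 5,625 = 99,577; u = 5,625/99,577 = 5.65%.
April: labor force = 93,361 + 6,604 = 99,965; u = 6,604/99,965 = 6.61%.
Change = 6.61% − 5.65% = +0.96 pp.

The unemployment rate changed by +0.96 percentage points.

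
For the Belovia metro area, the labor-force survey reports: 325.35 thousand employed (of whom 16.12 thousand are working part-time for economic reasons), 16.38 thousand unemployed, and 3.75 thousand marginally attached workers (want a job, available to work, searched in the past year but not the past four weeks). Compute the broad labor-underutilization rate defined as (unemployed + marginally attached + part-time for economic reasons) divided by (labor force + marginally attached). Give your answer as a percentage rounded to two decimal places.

Broad underutilization rate ≈ 10.49%.

Labor force = 325.35 + 16.38 = 341.73 thousand.
Numerator = 16.38 + 3.75 + 16.12 = 36.25 thousand.
Denominator = 341.73 + 3.75 = 345.48 thousand.
Broad rate = 36.25 / 345.48 = 10.49%.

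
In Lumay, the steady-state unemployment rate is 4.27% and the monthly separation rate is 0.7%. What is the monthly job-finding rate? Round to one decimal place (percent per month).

Job-finding rate ≈ 15.7% per month.

From u* = s/(s+f): f = s·(1−u)/u.
f = 0.7 × (1 − 0.0427) / 0.0427 = 0.6701 / 0.0427 ≈ 15.7% per month.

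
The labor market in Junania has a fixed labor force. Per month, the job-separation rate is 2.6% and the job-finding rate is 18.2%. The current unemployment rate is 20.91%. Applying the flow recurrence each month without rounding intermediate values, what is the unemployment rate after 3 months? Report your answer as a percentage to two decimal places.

Unemployment rate after three months ≈ 16.68%.

With a fixed labor force, u_{t+1} = u_t + s·(1−u_t) − f·u_t = u_t·(1−s−f) + s.
Here 1−s−f = 0.792 and s = 0.026.
u_1 = 0.209100 × 0.792 + 0.026 = 0.191607.
u_2 = 0.191607 × 0.792 + 0.026 = 0.177753.
u_3 = 0.177753 × 0.792 + 0.026 = 0.166780.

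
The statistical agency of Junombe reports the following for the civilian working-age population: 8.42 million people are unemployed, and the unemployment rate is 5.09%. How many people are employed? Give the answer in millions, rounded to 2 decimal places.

About 157.00 million are employed.

Labor force = U / u = 8.42 / 0.0509 ≈ 165.42 million.
Employed = labor force − unemployed = 165.42 − 8.42 = 157.00 million.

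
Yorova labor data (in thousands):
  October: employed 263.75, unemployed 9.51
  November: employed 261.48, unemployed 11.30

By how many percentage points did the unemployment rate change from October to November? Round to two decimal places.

October: labor force = 263.75 + 9.51 = 273.26; u = 9.51/273.26 = 3.48%.
November: labor force = 261.48 + 11.30 = 272.78; u = 11.30/272.78 = 4.14%.
Change = 4.14% − 3.48% = +0.66 pp.

The unemployment rate changed by +0.66 percentage points.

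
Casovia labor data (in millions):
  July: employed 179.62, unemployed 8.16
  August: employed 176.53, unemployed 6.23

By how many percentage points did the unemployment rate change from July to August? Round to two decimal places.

July: labor force = 179.62 + 8.16 = 187.78; u = 8.16/187.78 = 4.35%.
August: labor force = 176.53 + 6.23 = 182.76; u = 6.23/182.76 = 3.41%.
Change = 3.41% − 4.35% = −0.94 pp.

The unemployment rate changed by −0.94 percentage points.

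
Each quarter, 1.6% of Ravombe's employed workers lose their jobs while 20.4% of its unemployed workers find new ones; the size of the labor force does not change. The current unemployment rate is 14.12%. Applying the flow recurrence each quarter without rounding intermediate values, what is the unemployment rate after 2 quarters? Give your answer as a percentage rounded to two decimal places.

With a fixed labor force, u_{t+1} = u_t + s·(1−u_t) − f·u_t = u_t·(1−s−f) + s.
Here 1−s−f = 0.780 and s = 0.016.
u_1 = 0.141200 × 0.780 + 0.016 = 0.126136.
u_2 = 0.126136 × 0.780 + 0.016 = 0.114386.

Unemployment rate after two quarters ≈ 11.44%.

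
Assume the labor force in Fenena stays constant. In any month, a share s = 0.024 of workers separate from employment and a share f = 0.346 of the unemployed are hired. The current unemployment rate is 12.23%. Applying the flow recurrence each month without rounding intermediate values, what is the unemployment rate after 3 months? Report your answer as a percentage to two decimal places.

Unemployment rate after three months ≈ 7.92%.

With a fixed labor force, u_{t+1} = u_t + s·(1−u_t) − f·u_t = u_t·(1−s−f) + s.
Here 1−s−f = 0.630 and s = 0.024.
u_1 = 0.122300 × 0.630 + 0.024 = 0.101049.
u_2 = 0.101049 × 0.630 + 0.024 = 0.087661.
u_3 = 0.087661 × 0.630 + 0.024 = 0.079226.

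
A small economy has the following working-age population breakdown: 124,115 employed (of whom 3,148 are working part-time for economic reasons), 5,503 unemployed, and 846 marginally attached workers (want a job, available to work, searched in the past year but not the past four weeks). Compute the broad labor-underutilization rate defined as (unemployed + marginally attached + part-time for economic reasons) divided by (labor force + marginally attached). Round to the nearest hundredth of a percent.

Broad underutilization rate ≈ 7.28%.

Labor force = 124,115 + 5,503 = 129,618.
Numerator = 5,503 + 846 + 3,148 = 9,497.
Denominator = 129,618 + 846 = 130,464.
Broad rate = 9,497 / 130,464 = 7.28%.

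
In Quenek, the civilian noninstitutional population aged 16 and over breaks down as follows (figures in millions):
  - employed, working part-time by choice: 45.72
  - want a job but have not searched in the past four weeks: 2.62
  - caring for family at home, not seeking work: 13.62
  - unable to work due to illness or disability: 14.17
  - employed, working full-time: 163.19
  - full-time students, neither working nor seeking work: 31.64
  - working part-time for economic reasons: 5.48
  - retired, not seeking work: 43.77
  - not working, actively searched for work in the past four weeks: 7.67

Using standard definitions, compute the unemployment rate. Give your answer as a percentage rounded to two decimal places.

Employed = 45.72 + 163.19 + 5.48 = 214.39 million (anyone who worked, including part-time for economic reasons, counts as employed).
Unemployed = 7.67 million.
Labor force = 214.39 + 7.67 = 222.06 million.
Unemployment rate = 7.67 / 222.06 = 3.45%.

Unemployment rate ≈ 3.45%.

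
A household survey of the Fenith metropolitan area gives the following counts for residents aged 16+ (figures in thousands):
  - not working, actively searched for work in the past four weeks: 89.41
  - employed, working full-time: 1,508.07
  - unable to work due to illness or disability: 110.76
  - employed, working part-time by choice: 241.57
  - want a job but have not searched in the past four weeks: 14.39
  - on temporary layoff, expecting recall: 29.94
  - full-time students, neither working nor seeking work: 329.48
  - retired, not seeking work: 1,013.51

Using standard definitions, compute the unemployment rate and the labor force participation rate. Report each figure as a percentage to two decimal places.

Employed = 1,508.07 + 241.57 = 1,749.64 thousand.
Unemployed = 89.41 + 29.94 = 119.35 thousand (jobless and actively searching, or on temporary layoff).
Labor force = 1,749.64 + 119.35 = 1,868.99 thousand.
Not in labor force = 110.76 + 14.39 + 329.48 + 1,013.51 = 1,468.14 thousand (those not working and not actively searching are outside the labor force — including those who want a job but have given up searching).
Civilian working-age population = 1,868.99 + 1,468.14 = 3,337.13 thousand.
Unemployment rate = 119.35 / 1,868.99 = 6.39%.
Labor force participation rate = 1,868.99 / 3,337.13 = 56.01%.

Unemployment rate ≈ 6.39%; labor force participation rate ≈ 56.01%.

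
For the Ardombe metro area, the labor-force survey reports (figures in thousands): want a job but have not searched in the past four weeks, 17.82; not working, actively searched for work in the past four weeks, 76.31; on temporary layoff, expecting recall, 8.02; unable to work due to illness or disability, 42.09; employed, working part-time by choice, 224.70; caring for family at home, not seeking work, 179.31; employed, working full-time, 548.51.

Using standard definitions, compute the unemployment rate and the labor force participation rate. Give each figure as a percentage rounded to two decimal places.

Unemployment rate ≈ 9.83%; labor force participation rate ≈ 78.19%.

Employed = 224.70 + 548.51 = 773.21 thousand.
Unemployed = 76.31 + 8.02 = 84.33 thousand (jobless and actively searching, or on temporary layoff).
Labor force = 773.21 + 84.33 = 857.54 thousand.
Not in labor force = 17.82 + 42.09 + 179.31 = 239.22 thousand (those not working and not actively searching are outside the labor force — including those who want a job but have given up searching).
Civilian working-age population = 857.54 + 239.22 = 1,096.76 thousand.
Unemployment rate = 84.33 / 857.54 = 9.83%.
Labor force participation rate = 857.54 / 1,096.76 = 78.19%.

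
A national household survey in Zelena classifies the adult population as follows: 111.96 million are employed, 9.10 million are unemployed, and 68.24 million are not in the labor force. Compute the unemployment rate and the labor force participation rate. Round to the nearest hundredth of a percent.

Unemployment rate ≈ 7.52%; labor force participation rate ≈ 63.95%.

Labor force = employed + unemployed = 111.96 + 9.10 = 121.06 million.
Working-age population = 121.06 + 68.24 = 189.30 million.
Unemployment rate = 9.10 / 121.06 = 7.52%.
Labor force participation rate = 121.06 / 189.30 = 63.95%.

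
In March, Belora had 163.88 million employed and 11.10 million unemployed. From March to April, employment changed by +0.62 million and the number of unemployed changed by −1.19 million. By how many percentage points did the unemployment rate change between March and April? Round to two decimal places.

March: labor force = 163.88 + 11.10 = 174.98; u = 11.10/174.98 = 6.34%.
April: labor force = 164.50 + 9.91 = 174.41; u = 9.91/174.41 = 5.68%.
Change = 5.68% − 6.34% = −0.66 pp.

The unemployment rate changed by −0.66 percentage points.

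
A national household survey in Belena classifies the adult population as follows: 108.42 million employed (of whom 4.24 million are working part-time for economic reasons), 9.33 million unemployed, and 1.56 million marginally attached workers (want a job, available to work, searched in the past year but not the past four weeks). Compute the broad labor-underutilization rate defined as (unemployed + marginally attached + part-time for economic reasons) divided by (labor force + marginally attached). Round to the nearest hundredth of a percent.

Labor force = 108.42 + 9.33 = 117.75 million.
Numerator = 9.33 + 1.56 + 4.24 = 15.13 million.
Denominator = 117.75 + 1.56 = 119.31 million.
Broad rate = 15.13 / 119.31 = 12.68%.

Broad underutilization rate ≈ 12.68%.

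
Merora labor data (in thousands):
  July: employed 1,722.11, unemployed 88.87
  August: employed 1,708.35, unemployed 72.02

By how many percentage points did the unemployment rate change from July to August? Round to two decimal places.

July: labor force = 1,722.11 + 88.87 = 1,810.98; u = 88.87/1,810.98 = 4.91%.
August: labor force = 1,708.35 + 72.02 = 1,780.37; u = 72.02/1,780.37 = 4.05%.
Change = 4.05% − 4.91% = −0.86 pp.

The unemployment rate changed by −0.86 percentage points.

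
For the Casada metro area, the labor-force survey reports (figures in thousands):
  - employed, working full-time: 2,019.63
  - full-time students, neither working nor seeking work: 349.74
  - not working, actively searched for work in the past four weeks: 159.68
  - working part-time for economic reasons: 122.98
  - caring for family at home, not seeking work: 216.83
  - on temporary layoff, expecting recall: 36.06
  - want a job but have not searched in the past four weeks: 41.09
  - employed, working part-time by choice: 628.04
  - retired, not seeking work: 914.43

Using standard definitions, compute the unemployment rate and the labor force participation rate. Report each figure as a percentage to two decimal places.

Unemployment rate ≈ 6.60%; labor force participation rate ≈ 66.09%.

Employed = 2,019.63 + 122.98 + 628.04 = 2,770.65 thousand (anyone who worked, including part-time for economic reasons, counts as employed).
Unemployed = 159.68 + 36.06 = 195.74 thousand (jobless and actively searching, or on temporary layoff).
Labor force = 2,770.65 + 195.74 = 2,966.39 thousand.
Not in labor force = 349.74 + 216.83 + 41.09 + 914.43 = 1,522.09 thousand (those not working and not actively searching are outside the labor force — including those who want a job but have given up searching).
Civilian working-age population = 2,966.39 + 1,522.09 = 4,488.48 thousand.
Unemployment rate = 195.74 / 2,966.39 = 6.60%.
Labor force participation rate = 2,966.39 / 4,488.48 = 66.09%.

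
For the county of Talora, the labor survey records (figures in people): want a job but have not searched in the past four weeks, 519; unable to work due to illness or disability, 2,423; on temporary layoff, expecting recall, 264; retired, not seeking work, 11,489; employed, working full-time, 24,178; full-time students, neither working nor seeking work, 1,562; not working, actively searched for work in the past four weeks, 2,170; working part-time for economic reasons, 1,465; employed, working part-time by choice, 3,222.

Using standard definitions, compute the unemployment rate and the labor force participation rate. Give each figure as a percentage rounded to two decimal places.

Unemployment rate ≈ 7.78%; labor force participation rate ≈ 66.18%.

Employed = 24,178 + 1,465 + 3,222 = 28,865 (anyone who worked, including part-time for economic reasons, counts as employed).
Unemployed = 264 + 2,170 = 2,434 (jobless and actively searching, or on temporary layoff).
Labor force = 28,865 + 2,434 = 31,299.
Not in labor force = 519 + 2,423 + 11,489 + 1,562 = 15,993 (those not working and not actively searching are outside the labor force — including those who want a job but have given up searching).
Civilian working-age population = 31,299 + 15,993 = 47,292.
Unemployment rate = 2,434 / 31,299 = 7.78%.
Labor force participation rate = 31,299 / 47,292 = 66.18%.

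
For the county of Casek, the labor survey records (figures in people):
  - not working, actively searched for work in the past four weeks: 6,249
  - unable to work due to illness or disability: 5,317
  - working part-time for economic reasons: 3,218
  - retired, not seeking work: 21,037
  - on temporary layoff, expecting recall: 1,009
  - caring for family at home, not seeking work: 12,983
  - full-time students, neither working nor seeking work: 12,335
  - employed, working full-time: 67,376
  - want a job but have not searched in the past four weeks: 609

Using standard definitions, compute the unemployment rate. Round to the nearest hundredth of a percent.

Unemployment rate ≈ 9.32%.

Employed = 3,218 + 67,376 = 70,594 (anyone who worked, including part-time for economic reasons, counts as employed).
Unemployed = 6,249 + 1,009 = 7,258 (jobless and actively searching, or on temporary layoff).
Labor force = 70,594 + 7,258 = 77,852.
Unemployment rate = 7,258 / 77,852 = 9.32%.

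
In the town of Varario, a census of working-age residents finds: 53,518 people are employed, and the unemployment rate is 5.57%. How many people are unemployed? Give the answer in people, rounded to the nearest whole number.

Let U be the number unemployed. The labor force is E + U, and U/(E+U) = 0.0557.
So U = 0.0557 × 53,518 / (1 − 0.0557) = 2980.95 / 0.9443 ≈ 3,157.

About 3,157 are unemployed.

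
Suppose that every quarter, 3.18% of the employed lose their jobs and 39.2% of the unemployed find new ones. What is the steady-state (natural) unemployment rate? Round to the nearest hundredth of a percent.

Steady-state unemployment rate ≈ 7.50%.

At steady state the flows balance: s·E = f·U, so U/(E+U) = s/(s+f).
u* = 3.18 / (3.18 + 39.2) = 3.18 / 42.38 = 7.50%.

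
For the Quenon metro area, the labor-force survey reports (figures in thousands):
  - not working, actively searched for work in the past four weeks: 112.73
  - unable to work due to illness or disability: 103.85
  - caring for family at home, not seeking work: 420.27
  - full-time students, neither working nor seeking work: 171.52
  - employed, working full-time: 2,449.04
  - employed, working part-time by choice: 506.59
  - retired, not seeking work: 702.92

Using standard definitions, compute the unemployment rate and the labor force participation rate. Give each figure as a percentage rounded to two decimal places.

Unemployment rate ≈ 3.67%; labor force participation rate ≈ 68.69%.

Employed = 2,449.04 + 506.59 = 2,955.63 thousand.
Unemployed = 112.73 thousand.
Labor force = 2,955.63 + 112.73 = 3,068.36 thousand.
Not in labor force = 103.85 + 420.27 + 171.52 + 702.92 = 1,398.56 thousand (those not working and not actively searching are outside the labor force).
Civilian working-age population = 3,068.36 + 1,398.56 = 4,466.92 thousand.
Unemployment rate = 112.73 / 3,068.36 = 3.67%.
Labor force participation rate = 3,068.36 / 4,466.92 = 68.69%.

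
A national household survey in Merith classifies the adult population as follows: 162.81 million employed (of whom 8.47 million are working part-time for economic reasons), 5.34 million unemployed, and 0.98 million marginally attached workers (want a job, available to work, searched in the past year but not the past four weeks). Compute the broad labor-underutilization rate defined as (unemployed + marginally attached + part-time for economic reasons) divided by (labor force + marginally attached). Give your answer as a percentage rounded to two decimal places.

Labor force = 162.81 + 5.34 = 168.15 million.
Numerator = 5.34 + 0.98 + 8.47 = 14.79 million.
Denominator = 168.15 + 0.98 = 169.13 million.
Broad rate = 14.79 / 169.13 = 8.74%.

Broad underutilization rate ≈ 8.74%.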